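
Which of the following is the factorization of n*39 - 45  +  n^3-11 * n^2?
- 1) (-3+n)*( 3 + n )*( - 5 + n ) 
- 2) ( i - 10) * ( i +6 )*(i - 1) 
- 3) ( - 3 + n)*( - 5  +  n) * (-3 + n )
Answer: 3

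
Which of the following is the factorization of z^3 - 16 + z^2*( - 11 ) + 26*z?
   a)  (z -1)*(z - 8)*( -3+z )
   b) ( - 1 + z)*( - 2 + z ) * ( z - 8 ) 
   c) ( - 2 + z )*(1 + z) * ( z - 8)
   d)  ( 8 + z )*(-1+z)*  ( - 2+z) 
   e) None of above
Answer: b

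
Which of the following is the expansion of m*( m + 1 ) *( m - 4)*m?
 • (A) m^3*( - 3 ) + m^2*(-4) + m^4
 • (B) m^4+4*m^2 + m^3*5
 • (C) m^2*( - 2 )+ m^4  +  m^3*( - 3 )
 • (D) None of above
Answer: A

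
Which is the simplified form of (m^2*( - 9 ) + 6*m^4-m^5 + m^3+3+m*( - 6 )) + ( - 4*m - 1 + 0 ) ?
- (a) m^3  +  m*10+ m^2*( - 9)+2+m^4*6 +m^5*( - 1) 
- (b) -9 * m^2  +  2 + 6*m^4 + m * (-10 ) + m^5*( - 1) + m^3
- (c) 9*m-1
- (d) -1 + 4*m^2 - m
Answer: b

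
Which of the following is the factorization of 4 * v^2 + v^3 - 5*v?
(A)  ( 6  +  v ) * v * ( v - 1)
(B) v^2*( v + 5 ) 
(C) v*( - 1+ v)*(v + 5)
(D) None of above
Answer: C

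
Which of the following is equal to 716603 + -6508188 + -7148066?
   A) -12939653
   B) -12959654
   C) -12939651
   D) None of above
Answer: C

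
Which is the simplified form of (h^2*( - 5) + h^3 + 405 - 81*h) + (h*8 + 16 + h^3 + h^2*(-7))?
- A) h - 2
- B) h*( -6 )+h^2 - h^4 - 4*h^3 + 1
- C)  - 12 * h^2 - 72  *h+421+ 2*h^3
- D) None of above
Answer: D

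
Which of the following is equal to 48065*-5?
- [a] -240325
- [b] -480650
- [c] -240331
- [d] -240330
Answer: a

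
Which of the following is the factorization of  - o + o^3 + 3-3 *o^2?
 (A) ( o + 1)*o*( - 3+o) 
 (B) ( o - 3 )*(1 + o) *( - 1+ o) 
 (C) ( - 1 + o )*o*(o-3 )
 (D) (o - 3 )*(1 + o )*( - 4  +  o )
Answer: B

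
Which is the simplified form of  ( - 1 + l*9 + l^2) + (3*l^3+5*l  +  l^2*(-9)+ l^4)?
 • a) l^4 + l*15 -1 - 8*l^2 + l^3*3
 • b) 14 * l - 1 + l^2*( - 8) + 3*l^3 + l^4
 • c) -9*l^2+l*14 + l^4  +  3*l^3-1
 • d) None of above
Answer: b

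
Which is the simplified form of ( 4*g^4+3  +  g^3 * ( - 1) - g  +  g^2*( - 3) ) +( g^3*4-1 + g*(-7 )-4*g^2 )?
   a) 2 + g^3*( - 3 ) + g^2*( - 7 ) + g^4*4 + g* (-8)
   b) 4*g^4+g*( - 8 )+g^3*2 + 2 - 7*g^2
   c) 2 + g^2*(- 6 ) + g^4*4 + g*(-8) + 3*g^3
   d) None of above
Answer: d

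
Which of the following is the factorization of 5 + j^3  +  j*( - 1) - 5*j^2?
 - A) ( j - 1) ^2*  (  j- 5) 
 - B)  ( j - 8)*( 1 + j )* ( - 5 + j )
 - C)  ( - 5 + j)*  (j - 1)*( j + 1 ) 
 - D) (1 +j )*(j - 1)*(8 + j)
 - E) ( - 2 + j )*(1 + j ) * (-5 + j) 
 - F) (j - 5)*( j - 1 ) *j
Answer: C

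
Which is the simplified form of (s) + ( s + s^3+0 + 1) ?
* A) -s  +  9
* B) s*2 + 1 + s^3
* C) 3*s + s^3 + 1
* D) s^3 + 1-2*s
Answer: B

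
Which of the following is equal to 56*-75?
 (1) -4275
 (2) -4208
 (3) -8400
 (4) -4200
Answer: 4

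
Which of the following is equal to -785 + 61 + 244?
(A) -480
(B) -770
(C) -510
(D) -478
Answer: A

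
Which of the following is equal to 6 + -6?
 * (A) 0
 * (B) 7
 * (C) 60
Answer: A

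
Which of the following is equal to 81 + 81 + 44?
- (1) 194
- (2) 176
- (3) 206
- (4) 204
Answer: 3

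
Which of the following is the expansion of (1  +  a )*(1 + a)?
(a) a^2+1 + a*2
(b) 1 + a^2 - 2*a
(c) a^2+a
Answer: a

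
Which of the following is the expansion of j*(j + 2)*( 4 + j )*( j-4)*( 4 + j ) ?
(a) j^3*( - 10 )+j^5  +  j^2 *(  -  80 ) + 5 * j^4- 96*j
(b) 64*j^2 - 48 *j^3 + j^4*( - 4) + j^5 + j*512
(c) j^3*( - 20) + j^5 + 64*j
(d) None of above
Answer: d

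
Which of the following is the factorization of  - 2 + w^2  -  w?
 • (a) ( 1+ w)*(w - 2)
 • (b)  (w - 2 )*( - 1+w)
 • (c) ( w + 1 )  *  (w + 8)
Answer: a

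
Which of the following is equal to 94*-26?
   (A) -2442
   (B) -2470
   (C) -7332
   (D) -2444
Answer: D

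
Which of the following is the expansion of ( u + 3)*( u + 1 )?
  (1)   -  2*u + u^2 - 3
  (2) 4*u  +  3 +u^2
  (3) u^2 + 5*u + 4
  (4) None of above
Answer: 2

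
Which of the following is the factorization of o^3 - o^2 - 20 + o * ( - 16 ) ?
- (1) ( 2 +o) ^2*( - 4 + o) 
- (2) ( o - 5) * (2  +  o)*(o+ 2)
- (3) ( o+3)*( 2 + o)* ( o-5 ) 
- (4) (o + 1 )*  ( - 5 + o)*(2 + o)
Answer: 2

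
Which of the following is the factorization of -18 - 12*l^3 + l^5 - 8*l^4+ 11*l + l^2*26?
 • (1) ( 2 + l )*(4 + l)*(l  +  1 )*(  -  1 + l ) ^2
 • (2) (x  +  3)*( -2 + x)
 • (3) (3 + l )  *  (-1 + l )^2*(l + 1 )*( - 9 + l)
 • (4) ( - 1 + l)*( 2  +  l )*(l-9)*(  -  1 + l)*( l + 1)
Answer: 4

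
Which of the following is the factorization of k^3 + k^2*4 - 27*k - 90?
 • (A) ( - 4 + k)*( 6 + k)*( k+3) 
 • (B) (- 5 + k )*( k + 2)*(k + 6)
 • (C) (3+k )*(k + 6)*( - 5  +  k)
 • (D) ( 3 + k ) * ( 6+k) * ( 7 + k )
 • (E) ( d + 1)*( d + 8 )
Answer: C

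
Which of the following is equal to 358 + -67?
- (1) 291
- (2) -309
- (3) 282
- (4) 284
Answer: 1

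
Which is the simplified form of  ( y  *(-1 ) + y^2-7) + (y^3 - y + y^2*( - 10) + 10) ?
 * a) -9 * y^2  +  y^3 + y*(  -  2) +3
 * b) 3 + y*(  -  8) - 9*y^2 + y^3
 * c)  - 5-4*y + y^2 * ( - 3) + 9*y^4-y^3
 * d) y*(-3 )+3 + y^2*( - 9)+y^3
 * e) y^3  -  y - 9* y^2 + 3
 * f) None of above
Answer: a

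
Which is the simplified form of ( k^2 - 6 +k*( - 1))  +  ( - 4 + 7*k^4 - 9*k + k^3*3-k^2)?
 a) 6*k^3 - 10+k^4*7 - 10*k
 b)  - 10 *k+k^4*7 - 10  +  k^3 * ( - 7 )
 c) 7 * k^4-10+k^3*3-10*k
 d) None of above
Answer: c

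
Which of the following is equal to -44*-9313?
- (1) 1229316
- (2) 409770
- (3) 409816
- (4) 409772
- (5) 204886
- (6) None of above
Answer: 4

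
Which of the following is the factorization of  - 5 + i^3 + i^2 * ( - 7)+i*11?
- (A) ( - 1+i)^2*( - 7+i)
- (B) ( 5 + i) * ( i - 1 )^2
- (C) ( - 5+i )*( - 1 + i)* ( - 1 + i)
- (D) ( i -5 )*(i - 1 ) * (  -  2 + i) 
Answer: C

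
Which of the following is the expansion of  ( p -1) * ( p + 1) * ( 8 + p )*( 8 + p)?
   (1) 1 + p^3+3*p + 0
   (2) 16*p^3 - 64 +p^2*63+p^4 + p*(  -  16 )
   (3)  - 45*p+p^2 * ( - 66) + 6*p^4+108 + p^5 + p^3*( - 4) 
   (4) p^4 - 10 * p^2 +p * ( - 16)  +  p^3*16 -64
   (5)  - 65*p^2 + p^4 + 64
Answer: 2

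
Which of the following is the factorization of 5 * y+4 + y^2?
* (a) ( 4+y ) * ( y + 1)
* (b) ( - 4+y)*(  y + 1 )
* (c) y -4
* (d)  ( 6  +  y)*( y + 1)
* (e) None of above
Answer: a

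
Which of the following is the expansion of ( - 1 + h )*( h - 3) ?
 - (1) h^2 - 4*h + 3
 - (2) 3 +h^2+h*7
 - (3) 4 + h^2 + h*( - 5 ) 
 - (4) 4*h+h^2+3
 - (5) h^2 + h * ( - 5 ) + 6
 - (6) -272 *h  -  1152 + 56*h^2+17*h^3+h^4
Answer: 1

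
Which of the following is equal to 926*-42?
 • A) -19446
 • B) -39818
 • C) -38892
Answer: C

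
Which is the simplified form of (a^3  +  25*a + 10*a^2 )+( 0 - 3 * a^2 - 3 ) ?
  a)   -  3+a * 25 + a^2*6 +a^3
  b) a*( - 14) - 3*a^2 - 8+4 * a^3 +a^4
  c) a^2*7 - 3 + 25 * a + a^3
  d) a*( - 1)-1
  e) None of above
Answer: c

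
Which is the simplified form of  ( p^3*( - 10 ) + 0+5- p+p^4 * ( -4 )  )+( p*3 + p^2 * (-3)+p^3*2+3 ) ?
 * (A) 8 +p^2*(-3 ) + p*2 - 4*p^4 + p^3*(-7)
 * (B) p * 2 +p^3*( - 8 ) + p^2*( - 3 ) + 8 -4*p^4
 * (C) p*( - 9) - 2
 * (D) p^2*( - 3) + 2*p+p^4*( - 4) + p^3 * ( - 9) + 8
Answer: B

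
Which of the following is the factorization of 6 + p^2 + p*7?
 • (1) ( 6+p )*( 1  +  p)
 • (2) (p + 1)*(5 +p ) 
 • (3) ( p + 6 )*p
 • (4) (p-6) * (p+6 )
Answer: 1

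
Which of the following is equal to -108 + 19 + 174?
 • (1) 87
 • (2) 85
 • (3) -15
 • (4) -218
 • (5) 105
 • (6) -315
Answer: 2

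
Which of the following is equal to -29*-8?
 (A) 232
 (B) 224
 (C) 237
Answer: A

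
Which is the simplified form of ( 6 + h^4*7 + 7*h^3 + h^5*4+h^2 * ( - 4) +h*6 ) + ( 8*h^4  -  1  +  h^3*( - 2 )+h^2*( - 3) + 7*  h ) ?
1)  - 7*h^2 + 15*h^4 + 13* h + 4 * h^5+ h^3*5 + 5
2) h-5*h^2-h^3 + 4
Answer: 1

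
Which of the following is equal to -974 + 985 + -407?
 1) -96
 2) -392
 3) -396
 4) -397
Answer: 3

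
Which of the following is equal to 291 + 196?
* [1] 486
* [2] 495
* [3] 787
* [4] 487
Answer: 4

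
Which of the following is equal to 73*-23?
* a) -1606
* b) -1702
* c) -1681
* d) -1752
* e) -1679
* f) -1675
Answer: e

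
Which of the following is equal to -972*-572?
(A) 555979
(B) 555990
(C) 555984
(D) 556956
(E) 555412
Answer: C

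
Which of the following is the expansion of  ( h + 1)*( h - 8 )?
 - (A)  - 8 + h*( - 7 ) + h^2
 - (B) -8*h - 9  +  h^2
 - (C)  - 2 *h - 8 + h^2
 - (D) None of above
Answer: A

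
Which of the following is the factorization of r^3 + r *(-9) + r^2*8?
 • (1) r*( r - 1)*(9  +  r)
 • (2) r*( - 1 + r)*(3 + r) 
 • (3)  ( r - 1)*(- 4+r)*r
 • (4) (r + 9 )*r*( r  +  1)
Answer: 1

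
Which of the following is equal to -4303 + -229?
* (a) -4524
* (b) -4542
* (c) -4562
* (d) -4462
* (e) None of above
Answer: e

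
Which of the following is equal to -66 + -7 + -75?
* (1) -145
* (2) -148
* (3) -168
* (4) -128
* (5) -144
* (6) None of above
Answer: 2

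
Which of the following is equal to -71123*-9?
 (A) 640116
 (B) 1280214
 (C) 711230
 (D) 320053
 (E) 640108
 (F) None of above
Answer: F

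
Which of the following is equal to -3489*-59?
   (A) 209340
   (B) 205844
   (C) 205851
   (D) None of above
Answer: C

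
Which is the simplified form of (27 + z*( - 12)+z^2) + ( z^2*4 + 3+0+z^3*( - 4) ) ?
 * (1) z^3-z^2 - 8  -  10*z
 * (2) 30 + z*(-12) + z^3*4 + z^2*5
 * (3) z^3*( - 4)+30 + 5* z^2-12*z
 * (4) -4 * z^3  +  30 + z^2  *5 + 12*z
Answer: 3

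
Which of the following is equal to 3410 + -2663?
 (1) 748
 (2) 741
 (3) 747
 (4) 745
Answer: 3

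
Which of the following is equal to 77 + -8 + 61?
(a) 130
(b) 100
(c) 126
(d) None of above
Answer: a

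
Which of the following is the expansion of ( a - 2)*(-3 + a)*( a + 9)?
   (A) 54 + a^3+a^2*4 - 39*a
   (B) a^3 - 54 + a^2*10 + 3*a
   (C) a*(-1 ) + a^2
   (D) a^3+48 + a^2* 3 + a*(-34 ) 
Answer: A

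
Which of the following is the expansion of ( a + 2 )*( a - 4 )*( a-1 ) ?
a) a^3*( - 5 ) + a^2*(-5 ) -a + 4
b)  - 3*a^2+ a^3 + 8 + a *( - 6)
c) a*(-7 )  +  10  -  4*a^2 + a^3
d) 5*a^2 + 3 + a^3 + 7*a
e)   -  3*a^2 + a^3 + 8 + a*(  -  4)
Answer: b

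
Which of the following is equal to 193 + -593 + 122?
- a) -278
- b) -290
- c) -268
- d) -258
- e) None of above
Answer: a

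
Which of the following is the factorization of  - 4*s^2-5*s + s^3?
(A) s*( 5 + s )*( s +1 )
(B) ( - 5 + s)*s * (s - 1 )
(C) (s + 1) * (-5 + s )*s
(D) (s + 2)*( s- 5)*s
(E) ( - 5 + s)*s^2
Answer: C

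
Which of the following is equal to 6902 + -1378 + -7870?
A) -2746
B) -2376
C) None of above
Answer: C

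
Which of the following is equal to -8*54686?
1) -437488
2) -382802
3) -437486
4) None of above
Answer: 1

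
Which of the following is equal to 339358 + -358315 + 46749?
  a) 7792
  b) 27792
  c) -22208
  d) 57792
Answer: b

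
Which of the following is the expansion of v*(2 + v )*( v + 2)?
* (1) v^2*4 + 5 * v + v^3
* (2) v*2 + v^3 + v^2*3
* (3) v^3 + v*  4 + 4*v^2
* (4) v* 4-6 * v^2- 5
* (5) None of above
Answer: 3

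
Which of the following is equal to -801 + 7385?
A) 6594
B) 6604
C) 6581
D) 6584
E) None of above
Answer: D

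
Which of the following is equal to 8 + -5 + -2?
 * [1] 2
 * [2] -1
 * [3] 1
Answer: 3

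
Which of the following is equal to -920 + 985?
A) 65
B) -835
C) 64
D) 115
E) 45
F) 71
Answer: A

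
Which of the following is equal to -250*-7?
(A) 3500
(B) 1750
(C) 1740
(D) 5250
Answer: B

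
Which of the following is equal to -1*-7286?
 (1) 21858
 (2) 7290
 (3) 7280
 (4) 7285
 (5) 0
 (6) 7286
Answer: 6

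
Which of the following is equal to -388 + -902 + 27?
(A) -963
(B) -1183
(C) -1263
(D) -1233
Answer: C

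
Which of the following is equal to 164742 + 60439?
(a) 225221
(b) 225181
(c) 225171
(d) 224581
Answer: b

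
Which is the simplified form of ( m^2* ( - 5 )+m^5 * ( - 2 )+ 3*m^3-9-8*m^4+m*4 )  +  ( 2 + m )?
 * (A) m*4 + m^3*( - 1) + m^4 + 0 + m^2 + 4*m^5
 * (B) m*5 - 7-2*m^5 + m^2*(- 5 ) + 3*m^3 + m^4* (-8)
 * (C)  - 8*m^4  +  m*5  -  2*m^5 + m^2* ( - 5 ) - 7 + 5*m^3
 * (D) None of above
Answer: B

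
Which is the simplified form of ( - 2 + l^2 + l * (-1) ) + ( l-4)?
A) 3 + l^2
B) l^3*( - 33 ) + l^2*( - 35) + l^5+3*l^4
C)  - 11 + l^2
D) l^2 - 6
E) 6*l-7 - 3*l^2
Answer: D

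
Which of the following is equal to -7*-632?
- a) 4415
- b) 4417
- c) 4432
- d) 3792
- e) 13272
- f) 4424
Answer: f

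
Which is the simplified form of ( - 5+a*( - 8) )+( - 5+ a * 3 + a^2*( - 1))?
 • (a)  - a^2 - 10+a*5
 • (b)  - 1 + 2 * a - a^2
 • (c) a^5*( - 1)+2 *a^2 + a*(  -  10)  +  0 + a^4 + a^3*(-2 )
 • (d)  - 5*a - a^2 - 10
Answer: d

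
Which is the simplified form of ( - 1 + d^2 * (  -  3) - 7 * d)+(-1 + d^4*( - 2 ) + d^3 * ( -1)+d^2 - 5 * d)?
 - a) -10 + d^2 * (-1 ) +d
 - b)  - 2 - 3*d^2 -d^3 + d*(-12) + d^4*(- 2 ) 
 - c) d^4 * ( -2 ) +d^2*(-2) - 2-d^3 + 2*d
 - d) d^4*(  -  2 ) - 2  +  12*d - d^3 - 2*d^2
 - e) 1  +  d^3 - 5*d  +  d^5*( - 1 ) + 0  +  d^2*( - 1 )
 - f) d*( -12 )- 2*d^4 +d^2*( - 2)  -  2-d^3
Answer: f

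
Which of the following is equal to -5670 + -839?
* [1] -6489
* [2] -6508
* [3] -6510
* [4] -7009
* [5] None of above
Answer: 5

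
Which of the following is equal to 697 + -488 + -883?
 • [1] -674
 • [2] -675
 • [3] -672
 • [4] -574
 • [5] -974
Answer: 1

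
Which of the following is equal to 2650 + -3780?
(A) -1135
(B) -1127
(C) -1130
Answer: C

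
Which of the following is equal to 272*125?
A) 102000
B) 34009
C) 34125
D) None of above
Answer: D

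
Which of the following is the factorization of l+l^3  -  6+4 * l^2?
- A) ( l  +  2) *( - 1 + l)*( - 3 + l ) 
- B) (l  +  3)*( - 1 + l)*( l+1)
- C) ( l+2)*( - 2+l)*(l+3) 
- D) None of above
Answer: D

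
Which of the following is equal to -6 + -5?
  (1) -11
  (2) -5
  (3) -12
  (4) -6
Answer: 1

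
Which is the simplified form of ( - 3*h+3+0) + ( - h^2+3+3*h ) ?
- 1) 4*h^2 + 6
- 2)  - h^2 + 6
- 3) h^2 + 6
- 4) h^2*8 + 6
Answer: 2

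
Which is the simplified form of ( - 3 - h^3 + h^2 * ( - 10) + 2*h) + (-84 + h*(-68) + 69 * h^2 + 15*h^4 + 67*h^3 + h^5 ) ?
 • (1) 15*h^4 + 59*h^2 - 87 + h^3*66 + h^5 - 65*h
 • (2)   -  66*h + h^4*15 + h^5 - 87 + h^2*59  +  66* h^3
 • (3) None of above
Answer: 2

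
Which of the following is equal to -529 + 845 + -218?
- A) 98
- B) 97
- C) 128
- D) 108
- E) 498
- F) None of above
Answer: A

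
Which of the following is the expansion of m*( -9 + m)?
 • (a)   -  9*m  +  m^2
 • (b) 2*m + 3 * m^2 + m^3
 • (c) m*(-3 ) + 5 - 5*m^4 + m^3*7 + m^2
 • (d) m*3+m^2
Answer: a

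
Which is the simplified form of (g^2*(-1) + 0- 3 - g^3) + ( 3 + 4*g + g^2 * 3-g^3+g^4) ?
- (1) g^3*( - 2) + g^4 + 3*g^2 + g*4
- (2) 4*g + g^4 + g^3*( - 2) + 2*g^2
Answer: 2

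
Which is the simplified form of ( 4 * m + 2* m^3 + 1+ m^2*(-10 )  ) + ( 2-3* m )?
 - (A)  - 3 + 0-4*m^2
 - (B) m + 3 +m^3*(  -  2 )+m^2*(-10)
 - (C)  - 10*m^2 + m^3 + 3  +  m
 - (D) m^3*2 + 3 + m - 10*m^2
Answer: D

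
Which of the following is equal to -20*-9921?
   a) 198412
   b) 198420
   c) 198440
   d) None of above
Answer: b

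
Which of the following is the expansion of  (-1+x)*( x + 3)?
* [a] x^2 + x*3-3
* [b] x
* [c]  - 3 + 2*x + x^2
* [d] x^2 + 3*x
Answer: c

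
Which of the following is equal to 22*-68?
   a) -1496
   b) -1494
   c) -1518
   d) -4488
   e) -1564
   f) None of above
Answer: a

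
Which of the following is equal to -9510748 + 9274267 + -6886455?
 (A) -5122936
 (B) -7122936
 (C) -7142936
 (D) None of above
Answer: B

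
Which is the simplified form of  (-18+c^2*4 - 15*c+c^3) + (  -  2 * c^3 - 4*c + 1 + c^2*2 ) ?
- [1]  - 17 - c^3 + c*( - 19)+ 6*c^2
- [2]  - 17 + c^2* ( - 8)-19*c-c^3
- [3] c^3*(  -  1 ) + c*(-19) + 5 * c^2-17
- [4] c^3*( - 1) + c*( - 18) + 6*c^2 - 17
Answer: 1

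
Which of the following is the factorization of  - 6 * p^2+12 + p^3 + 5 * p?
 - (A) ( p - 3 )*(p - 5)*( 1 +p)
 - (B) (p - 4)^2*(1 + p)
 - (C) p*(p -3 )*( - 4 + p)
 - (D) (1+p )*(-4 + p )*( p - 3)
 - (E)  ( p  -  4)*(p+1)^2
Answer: D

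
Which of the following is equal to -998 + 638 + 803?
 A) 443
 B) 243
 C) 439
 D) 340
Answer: A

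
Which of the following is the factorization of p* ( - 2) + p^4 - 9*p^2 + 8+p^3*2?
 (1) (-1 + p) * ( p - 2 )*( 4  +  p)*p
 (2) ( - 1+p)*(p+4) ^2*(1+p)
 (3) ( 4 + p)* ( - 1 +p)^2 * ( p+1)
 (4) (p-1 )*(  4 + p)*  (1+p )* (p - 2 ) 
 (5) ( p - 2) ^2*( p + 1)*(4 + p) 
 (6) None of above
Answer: 4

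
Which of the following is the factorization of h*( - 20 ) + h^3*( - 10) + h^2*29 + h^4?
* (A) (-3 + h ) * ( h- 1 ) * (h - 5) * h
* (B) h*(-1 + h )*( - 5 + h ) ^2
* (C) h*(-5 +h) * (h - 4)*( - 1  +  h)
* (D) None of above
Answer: C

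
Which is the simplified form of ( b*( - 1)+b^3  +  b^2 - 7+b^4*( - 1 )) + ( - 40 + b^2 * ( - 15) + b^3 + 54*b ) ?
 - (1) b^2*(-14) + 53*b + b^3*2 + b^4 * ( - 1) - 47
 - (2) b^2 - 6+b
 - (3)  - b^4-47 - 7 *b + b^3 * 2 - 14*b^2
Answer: 1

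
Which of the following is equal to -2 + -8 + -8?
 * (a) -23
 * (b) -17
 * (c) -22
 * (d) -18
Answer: d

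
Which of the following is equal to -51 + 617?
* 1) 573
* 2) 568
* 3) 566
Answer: 3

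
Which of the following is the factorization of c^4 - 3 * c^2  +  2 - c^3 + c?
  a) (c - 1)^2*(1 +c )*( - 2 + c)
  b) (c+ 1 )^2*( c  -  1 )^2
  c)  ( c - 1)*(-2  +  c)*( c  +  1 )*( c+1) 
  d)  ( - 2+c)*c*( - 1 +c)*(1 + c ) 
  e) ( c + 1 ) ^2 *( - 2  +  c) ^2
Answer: c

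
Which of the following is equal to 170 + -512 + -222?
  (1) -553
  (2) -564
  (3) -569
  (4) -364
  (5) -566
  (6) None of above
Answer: 2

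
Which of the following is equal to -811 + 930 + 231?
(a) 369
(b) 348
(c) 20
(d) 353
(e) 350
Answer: e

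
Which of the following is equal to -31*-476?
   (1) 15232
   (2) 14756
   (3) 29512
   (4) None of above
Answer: 2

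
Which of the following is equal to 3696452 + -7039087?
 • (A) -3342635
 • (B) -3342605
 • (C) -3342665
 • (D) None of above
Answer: A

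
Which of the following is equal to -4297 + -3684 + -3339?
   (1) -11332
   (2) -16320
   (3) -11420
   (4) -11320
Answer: 4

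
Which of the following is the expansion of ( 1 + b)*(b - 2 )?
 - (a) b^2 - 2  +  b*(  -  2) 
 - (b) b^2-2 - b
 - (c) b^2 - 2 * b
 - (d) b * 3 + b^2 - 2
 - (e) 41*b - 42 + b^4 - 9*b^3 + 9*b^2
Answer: b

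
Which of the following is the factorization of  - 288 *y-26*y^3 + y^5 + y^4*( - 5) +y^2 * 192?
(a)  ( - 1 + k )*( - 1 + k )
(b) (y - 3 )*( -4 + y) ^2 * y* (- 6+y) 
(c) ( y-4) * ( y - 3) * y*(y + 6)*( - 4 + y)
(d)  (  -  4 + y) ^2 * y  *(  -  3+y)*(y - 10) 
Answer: c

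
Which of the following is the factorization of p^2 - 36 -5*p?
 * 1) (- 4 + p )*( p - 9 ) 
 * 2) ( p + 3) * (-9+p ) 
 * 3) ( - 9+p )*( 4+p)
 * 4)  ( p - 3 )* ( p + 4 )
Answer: 3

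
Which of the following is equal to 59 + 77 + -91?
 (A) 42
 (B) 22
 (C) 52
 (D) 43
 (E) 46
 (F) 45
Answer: F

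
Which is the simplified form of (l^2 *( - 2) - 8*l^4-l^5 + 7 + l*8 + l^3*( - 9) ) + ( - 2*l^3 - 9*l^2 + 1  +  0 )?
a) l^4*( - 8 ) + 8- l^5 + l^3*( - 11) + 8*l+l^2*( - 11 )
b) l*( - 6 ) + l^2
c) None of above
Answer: a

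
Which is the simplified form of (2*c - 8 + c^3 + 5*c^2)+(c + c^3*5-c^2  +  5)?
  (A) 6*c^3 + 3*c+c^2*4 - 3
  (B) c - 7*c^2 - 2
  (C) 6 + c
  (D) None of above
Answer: A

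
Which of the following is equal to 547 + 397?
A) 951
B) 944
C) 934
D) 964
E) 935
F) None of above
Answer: B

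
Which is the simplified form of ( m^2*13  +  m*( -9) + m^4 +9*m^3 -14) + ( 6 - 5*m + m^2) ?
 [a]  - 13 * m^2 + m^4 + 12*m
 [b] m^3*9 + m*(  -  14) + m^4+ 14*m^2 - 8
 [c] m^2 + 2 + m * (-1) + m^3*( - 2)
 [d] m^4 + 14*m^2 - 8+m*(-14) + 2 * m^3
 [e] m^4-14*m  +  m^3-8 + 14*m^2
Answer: b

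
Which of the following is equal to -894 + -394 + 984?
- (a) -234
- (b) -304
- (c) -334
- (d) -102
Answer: b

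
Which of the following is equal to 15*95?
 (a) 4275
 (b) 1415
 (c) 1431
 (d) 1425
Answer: d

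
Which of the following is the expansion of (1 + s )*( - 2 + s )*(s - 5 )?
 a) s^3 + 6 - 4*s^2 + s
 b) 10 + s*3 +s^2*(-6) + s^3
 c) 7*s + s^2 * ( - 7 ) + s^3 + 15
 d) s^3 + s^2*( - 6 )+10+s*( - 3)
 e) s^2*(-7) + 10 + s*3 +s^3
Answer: b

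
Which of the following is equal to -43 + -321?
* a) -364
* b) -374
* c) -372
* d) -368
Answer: a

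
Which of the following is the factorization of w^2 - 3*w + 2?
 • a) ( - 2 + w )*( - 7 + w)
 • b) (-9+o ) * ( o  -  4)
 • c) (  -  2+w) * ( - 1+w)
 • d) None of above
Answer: c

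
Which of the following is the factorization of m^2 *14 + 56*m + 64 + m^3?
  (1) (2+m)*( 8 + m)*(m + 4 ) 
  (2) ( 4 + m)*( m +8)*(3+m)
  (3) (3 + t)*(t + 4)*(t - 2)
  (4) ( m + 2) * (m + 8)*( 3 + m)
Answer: 1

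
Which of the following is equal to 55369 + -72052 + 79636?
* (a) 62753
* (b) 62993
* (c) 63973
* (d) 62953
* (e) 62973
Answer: d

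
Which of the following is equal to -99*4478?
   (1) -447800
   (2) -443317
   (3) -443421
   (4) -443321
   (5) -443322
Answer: 5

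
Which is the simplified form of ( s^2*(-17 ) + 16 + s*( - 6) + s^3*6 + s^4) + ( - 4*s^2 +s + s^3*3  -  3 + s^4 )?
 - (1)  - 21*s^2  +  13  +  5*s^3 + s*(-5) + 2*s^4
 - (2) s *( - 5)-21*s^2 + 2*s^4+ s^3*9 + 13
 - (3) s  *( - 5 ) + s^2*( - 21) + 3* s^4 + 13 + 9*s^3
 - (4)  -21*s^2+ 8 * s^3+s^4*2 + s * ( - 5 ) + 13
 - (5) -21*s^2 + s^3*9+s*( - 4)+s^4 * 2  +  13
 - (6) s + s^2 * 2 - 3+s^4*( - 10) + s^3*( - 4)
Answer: 2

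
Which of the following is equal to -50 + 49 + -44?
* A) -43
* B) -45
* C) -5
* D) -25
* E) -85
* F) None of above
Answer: B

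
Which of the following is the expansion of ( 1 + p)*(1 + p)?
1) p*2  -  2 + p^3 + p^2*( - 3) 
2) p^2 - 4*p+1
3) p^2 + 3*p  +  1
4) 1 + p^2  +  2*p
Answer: 4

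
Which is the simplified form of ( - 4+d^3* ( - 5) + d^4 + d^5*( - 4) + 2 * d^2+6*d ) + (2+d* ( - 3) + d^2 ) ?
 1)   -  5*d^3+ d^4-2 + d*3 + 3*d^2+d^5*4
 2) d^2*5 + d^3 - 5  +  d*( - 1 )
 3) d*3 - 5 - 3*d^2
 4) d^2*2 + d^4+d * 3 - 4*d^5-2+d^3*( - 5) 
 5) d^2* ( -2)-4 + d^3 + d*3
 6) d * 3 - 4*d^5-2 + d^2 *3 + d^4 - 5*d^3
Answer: 6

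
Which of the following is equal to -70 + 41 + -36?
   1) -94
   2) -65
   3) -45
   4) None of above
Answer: 2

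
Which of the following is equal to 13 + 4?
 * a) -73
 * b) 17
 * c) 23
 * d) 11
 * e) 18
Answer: b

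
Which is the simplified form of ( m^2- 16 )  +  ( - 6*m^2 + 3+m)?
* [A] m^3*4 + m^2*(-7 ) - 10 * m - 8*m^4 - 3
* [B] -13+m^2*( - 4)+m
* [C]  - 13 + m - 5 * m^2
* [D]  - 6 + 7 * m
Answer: C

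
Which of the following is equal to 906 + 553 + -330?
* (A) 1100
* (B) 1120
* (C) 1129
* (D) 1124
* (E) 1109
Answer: C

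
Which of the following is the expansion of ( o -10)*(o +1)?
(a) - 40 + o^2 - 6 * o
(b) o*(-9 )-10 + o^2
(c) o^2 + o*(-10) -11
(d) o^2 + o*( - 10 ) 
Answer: b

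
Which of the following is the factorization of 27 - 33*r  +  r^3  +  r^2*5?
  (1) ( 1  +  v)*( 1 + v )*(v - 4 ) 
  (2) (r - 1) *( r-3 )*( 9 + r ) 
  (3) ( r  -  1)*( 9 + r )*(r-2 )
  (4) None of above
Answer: 2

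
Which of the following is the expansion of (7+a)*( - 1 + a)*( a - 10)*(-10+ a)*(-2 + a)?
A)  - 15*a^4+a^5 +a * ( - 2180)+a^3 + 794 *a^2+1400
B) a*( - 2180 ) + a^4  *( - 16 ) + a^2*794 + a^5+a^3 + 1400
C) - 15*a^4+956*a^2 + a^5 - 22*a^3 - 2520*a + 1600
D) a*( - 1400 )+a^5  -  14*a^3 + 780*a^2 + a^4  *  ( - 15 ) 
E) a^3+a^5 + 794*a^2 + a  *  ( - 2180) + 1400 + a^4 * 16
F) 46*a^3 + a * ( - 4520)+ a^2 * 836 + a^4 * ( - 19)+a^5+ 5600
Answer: B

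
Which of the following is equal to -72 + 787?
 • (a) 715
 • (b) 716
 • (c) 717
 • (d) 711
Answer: a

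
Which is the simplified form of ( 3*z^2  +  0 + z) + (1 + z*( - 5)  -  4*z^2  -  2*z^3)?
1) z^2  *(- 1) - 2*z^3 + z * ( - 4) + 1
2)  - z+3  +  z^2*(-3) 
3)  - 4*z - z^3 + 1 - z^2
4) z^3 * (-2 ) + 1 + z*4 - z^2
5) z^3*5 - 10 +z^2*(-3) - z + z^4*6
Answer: 1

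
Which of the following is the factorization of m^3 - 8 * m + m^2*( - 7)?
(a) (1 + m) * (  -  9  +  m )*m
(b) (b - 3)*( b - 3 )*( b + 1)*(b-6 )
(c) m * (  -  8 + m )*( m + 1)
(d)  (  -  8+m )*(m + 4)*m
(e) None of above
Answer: c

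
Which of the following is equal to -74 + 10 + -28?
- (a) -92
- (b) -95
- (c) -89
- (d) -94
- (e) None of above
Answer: a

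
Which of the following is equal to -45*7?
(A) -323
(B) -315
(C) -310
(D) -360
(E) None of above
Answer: B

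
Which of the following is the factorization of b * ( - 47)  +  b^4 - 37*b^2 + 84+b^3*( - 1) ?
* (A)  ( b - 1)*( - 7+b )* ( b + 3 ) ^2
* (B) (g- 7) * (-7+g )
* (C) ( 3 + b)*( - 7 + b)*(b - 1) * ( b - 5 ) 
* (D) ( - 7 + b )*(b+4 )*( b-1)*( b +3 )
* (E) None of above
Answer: D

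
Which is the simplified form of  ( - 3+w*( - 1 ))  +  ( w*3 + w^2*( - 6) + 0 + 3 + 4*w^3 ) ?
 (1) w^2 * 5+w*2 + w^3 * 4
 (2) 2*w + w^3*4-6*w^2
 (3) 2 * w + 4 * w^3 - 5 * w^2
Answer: 2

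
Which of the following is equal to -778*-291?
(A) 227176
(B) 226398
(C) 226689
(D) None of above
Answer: B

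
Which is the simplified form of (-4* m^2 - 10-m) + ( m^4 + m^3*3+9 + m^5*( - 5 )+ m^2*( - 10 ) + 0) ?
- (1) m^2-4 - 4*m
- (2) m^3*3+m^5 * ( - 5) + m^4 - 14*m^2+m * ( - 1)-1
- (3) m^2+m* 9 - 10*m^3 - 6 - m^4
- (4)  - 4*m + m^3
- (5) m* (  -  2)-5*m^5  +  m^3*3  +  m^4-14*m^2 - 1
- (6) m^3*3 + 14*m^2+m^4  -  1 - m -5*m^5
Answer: 2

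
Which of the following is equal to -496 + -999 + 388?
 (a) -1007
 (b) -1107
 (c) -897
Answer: b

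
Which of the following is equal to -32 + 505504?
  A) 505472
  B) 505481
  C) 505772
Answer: A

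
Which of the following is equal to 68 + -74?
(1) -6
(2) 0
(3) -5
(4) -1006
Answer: 1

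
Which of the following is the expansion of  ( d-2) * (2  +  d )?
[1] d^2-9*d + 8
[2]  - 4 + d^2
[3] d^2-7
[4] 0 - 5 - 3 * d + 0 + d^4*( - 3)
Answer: 2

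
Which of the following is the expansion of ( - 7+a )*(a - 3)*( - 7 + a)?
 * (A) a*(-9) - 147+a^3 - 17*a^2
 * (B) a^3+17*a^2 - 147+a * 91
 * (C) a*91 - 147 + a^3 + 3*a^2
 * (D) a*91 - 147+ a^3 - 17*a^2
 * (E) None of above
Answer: D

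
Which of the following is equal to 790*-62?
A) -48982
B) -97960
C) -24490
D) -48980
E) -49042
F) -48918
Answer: D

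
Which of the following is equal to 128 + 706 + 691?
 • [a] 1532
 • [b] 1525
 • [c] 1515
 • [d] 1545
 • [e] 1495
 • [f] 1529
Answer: b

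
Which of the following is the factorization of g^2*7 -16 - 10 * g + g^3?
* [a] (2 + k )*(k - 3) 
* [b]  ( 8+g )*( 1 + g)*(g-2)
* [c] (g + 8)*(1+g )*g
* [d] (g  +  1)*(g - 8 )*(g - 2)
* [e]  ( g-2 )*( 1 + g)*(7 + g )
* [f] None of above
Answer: b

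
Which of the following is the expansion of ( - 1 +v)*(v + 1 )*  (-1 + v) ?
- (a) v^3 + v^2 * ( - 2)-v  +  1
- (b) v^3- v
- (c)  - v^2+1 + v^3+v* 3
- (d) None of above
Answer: d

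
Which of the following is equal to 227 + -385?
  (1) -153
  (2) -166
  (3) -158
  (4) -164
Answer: 3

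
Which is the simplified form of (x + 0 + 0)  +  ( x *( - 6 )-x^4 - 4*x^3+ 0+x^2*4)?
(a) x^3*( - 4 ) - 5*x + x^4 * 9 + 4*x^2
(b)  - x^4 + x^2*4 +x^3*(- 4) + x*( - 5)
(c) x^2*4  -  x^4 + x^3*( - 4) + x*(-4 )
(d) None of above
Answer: b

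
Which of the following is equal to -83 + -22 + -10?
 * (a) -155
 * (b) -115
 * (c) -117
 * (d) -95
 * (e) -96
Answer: b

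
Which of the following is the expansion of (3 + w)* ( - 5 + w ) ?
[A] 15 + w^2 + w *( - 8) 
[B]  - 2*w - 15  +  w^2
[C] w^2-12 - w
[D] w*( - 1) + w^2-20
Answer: B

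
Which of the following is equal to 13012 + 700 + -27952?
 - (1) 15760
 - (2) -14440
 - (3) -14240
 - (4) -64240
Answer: 3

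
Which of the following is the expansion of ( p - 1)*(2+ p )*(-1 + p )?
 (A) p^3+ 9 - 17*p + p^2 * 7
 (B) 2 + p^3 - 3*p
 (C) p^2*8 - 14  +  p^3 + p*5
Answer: B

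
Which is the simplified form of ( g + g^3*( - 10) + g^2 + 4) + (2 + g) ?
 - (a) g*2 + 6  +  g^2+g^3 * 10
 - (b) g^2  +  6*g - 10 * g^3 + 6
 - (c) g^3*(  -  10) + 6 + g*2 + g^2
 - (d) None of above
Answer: c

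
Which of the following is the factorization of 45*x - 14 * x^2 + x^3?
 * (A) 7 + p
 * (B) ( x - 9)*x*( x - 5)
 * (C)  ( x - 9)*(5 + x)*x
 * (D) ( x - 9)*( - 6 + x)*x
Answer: B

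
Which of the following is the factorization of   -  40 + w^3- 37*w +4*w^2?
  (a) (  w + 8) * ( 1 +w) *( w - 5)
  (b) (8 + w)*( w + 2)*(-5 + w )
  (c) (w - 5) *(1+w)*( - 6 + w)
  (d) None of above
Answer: a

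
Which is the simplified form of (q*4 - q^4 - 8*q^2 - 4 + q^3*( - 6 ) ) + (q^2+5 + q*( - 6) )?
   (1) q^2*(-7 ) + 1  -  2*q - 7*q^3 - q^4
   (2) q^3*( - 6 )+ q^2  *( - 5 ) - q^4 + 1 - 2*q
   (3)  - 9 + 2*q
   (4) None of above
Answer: 4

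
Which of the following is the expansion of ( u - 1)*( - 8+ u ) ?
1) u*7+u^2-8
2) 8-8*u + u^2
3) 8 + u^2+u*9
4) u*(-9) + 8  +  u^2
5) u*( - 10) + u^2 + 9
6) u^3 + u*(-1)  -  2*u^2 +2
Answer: 4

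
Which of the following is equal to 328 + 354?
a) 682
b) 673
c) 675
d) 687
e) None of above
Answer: a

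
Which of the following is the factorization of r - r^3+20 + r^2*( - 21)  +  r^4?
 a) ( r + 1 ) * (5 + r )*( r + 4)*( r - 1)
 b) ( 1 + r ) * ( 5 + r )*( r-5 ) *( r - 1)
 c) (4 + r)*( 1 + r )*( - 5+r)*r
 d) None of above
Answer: d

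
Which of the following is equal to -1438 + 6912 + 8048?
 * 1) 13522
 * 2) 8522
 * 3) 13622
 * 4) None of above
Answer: 1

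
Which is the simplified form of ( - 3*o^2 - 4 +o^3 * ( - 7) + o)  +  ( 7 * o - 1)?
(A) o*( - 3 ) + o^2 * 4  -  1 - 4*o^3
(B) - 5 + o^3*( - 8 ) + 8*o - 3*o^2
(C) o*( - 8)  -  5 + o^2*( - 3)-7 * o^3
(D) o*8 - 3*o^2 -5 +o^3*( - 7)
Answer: D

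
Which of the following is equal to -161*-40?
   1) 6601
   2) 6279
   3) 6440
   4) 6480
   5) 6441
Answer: 3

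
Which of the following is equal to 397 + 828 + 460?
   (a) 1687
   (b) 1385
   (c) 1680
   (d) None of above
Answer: d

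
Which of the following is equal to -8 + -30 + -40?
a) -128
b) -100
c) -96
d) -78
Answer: d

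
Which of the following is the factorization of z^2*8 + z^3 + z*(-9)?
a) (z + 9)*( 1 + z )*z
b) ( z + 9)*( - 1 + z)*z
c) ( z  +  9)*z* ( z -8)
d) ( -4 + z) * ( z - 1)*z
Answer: b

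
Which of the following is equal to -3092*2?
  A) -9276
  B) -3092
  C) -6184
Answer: C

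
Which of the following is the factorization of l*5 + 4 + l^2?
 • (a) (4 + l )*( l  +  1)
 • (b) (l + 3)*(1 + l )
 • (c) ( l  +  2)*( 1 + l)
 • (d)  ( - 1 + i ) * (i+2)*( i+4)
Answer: a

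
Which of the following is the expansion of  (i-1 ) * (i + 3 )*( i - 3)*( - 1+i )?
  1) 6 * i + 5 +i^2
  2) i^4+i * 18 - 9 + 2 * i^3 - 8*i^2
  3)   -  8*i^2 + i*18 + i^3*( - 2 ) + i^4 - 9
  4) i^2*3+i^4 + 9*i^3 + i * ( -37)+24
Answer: 3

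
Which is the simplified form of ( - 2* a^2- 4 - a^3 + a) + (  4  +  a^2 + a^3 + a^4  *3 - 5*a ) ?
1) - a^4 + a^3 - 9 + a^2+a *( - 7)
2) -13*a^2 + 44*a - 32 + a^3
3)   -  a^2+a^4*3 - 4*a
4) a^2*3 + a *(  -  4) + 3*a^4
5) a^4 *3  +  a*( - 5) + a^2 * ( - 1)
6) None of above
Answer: 3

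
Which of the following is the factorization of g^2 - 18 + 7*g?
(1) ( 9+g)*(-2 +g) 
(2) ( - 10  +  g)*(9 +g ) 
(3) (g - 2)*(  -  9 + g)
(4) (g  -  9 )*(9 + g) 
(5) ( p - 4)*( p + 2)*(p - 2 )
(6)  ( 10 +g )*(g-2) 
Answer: 1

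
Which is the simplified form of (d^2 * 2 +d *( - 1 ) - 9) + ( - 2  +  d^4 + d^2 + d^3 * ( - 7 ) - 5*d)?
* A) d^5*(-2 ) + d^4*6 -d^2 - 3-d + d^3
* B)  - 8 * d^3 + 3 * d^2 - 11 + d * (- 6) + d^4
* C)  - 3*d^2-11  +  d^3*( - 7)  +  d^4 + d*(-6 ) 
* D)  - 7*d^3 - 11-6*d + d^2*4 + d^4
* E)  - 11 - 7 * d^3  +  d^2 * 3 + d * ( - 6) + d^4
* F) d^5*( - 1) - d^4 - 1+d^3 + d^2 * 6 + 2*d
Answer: E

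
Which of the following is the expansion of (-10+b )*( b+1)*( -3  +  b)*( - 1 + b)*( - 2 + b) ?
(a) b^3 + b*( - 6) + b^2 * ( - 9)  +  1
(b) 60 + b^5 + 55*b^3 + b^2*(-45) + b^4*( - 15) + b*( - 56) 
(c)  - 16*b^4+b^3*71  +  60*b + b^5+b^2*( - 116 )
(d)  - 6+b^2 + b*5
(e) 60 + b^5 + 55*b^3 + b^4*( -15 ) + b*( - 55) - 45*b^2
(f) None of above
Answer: b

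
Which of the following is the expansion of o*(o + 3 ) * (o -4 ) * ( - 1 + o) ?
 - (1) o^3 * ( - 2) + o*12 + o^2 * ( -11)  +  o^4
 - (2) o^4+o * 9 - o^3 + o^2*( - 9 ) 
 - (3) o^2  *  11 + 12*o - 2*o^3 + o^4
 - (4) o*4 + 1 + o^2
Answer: 1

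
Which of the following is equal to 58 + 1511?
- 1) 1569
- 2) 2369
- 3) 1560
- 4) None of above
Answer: 1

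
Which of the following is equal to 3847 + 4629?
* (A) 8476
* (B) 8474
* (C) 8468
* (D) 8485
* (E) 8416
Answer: A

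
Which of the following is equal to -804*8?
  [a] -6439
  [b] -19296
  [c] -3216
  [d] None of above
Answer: d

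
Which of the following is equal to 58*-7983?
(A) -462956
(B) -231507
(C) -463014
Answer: C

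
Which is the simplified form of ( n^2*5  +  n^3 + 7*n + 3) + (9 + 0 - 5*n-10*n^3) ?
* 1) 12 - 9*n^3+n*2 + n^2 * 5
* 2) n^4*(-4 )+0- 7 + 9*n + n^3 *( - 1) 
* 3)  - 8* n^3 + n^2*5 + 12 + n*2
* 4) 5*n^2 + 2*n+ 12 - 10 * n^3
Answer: 1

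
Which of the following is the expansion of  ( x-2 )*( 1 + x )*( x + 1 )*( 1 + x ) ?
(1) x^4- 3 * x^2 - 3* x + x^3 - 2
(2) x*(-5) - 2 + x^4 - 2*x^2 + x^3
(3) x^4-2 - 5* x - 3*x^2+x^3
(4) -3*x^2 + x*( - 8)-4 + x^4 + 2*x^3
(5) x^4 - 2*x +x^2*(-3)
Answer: 3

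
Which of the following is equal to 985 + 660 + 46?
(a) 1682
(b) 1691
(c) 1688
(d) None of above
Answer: b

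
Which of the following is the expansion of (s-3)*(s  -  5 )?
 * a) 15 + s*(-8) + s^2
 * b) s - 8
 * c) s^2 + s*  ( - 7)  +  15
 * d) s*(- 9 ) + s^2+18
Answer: a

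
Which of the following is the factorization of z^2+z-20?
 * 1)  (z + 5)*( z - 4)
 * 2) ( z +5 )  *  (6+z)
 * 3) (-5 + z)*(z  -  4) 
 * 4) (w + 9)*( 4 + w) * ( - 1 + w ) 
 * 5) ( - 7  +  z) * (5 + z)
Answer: 1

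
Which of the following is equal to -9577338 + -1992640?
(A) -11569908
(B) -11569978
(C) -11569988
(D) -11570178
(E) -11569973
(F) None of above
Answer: B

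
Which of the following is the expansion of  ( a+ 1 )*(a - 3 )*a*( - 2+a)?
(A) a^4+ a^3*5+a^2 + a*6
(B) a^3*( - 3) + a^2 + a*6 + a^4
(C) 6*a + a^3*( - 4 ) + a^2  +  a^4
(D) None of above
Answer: C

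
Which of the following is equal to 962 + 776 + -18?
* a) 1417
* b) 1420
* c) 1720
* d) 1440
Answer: c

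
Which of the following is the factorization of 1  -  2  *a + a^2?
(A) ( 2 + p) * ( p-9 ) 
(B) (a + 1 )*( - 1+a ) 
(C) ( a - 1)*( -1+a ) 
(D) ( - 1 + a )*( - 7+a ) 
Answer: C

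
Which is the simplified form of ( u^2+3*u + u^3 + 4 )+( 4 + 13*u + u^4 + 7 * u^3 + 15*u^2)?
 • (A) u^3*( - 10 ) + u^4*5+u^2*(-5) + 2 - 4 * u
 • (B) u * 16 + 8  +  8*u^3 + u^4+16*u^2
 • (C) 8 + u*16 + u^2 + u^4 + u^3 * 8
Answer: B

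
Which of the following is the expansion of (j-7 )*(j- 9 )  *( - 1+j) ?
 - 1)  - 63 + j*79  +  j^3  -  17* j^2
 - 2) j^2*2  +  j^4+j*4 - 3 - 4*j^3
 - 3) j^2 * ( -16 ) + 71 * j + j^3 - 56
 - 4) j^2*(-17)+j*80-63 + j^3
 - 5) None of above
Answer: 1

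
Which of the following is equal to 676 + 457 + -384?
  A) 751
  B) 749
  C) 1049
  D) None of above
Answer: B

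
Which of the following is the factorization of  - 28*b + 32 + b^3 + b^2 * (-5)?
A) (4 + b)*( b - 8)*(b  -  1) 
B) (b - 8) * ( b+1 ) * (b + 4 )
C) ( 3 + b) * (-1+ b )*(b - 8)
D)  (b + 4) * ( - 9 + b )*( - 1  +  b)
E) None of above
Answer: A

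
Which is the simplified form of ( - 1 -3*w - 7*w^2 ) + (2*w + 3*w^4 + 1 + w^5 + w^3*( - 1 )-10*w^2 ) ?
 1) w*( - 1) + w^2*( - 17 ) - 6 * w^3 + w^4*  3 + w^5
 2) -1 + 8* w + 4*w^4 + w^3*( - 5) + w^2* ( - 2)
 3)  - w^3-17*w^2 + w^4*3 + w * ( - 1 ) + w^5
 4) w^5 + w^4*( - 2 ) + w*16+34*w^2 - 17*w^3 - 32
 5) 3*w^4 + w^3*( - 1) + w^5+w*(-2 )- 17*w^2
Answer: 3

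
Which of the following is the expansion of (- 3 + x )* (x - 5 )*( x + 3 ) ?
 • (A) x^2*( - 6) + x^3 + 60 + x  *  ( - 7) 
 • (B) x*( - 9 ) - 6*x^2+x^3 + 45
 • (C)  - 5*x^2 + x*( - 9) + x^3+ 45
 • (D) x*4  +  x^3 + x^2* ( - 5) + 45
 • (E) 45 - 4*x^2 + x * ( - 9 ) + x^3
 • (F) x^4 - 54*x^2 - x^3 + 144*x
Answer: C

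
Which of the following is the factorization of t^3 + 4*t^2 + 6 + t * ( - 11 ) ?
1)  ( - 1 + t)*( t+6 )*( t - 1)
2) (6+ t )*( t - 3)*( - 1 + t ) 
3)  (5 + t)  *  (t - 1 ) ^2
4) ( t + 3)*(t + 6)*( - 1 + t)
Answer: 1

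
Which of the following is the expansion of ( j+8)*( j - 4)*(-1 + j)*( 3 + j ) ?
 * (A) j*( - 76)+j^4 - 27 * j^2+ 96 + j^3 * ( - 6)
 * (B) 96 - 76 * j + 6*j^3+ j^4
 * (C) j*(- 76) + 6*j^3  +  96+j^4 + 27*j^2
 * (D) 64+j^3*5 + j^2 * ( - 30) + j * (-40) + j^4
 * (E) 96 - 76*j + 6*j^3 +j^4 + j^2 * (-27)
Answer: E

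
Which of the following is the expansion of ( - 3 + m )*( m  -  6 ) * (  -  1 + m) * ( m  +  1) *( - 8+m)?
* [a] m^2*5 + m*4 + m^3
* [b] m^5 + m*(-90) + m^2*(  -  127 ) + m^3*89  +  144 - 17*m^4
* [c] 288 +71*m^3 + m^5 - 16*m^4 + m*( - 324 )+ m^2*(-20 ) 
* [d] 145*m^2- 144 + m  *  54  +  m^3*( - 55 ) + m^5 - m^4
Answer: b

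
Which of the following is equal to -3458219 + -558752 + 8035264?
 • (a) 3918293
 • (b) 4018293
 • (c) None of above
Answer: b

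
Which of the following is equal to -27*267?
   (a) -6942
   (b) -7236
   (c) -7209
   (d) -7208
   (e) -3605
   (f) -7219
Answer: c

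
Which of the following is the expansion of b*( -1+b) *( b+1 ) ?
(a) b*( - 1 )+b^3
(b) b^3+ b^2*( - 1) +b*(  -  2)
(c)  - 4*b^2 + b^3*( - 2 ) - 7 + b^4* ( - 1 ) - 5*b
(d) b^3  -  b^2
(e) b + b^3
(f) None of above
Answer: a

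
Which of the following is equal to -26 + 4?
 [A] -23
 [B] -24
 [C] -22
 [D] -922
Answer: C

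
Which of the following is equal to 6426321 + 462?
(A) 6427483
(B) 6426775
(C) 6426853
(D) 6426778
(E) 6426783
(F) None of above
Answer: E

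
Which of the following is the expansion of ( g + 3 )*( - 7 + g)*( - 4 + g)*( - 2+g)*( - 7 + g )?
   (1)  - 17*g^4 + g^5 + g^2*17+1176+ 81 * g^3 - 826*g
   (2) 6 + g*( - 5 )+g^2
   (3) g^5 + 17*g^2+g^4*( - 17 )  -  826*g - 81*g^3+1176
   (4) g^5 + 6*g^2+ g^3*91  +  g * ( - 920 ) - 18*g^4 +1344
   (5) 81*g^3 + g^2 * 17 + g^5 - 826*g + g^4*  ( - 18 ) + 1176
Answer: 1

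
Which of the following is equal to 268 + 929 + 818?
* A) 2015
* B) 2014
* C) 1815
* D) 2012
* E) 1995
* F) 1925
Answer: A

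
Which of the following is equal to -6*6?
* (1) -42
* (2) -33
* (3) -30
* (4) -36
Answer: 4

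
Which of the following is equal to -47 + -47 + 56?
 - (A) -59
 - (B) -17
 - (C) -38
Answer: C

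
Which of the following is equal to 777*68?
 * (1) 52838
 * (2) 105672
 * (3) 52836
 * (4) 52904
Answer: 3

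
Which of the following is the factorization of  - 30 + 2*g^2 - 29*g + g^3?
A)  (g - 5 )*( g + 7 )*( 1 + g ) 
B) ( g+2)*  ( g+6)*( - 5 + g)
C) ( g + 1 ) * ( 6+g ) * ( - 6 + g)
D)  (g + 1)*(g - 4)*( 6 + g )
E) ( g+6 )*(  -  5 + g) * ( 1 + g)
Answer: E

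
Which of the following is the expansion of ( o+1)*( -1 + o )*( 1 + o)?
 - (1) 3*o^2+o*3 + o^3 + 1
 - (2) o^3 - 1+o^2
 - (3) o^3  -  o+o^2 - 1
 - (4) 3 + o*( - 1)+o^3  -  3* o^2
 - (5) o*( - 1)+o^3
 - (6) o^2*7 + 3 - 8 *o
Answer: 3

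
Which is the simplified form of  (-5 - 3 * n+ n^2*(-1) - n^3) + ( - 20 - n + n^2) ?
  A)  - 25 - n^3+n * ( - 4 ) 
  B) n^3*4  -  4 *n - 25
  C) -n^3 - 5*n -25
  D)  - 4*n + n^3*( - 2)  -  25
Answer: A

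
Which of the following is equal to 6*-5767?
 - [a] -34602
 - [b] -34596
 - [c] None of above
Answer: a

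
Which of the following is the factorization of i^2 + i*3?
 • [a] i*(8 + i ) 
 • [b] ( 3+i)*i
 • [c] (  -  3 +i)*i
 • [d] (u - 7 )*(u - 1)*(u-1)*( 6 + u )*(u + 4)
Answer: b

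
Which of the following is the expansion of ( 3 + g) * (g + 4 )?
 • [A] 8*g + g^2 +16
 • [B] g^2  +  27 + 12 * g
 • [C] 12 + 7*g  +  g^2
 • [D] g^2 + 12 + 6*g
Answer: C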